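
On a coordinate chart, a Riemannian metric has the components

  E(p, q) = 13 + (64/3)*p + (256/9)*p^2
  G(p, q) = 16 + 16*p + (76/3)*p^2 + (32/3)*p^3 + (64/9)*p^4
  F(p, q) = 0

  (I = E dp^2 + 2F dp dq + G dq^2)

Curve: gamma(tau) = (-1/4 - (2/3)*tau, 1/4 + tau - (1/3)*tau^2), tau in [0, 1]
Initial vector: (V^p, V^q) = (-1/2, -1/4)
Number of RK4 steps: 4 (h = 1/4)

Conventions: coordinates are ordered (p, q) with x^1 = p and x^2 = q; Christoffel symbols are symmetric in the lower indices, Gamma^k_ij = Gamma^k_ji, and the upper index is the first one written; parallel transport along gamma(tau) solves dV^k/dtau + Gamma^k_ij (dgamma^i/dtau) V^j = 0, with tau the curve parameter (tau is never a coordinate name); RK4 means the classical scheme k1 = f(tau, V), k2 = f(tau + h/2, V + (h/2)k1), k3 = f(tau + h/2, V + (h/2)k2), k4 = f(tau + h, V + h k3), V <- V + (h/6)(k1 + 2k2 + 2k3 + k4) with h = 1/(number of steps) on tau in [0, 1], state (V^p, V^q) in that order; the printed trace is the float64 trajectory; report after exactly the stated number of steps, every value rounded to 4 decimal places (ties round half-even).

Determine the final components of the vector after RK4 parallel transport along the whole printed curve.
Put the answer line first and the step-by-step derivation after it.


Answer: V^p = -0.3312, V^q = -0.2586

gamma'(tau) = (-2/3, 1 - (2/3)*tau); f(tau, V)^k = -Gamma^k_ij(gamma(tau)) gamma'^i(tau) V^j; h = 1/4; intermediate values shown to 6 dp
curve data and Christoffel symbols at the stage parameters:
  tau = 0.000000: gamma = (-0.250000, 0.250000), gamma' = (-0.666667, 1.000000); Gamma_ppp = 0.376471, Gamma_ppq = 0.000000, Gamma_pqq = -0.258824, Gamma_qpp = 0.000000, Gamma_qpq = 0.181818, Gamma_qqq = 0.000000
  tau = 0.125000: gamma = (-0.333333, 0.369792), gamma' = (-0.666667, 0.916667); Gamma_ppp = 0.130969, Gamma_ppq = 0.000000, Gamma_pqq = -0.089131, Gamma_qpp = 0.000000, Gamma_qpq = 0.061224, Gamma_qqq = 0.000000
  tau = 0.250000: gamma = (-0.416667, 0.479167), gamma' = (-0.666667, 0.833333); Gamma_ppp = -0.130969, Gamma_ppq = 0.000000, Gamma_pqq = 0.089131, Gamma_qpp = 0.000000, Gamma_qpq = -0.061224, Gamma_qqq = 0.000000
  tau = 0.375000: gamma = (-0.500000, 0.578125), gamma' = (-0.666667, 0.750000); Gamma_ppp = -0.376471, Gamma_ppq = 0.000000, Gamma_pqq = 0.258824, Gamma_qpp = 0.000000, Gamma_qpq = -0.181818, Gamma_qqq = 0.000000
  tau = 0.500000: gamma = (-0.583333, 0.666667), gamma' = (-0.666667, 0.666667); Gamma_ppp = -0.579011, Gamma_ppq = 0.000000, Gamma_pqq = 0.406112, Gamma_qpp = 0.000000, Gamma_qpq = -0.297030, Gamma_qqq = 0.000000
  tau = 0.625000: gamma = (-0.666667, 0.744792), gamma' = (-0.666667, 0.583333); Gamma_ppp = -0.726486, Gamma_ppq = 0.000000, Gamma_pqq = 0.524685, Gamma_qpp = 0.000000, Gamma_qpq = -0.403846, Gamma_qqq = 0.000000
  tau = 0.750000: gamma = (-0.750000, 0.812500), gamma' = (-0.666667, 0.500000); Gamma_ppp = -0.820513, Gamma_ppq = 0.000000, Gamma_pqq = 0.615385, Gamma_qpp = 0.000000, Gamma_qpq = -0.500000, Gamma_qqq = 0.000000
  tau = 0.875000: gamma = (-0.833333, 0.869792), gamma' = (-0.666667, 0.416667); Gamma_ppp = -0.870569, Gamma_ppq = 0.000000, Gamma_pqq = 0.683155, Gamma_qpp = 0.000000, Gamma_qpq = -0.584071, Gamma_qqq = 0.000000
  tau = 1.000000: gamma = (-0.916667, 0.916667), gamma' = (-0.666667, 0.333333); Gamma_ppp = -0.888256, Gamma_ppq = 0.000000, Gamma_pqq = 0.734045, Gamma_qpp = 0.000000, Gamma_qpq = -0.655462, Gamma_qqq = 0.000000
step 0: V^p = -0.5000, V^q = -0.2500
step 1: k1 = (-0.190196, 0.060606), k2 = (-0.065539, 0.019501), k3 = (-0.064598, 0.018416), k4 = (0.063293, -0.016318); V <- V + (h/6)(k1 + 2k2 + 2k3 + k4): V^p = -0.5161, V^q = -0.2450
step 2: k1 = (0.063262, -0.016333), k2 = (0.175509, -0.039360), k3 = (0.172546, -0.037097), k4 = (0.251421, -0.043312); V <- V + (h/6)(k1 + 2k2 + 2k3 + k4): V^p = -0.4740, V^q = -0.2539
step 3: k1 = (0.251702, -0.043597), k2 = (0.293703, -0.034444), k3 = (0.290810, -0.033515), k4 = (0.300208, -0.012918); V <- V + (h/6)(k1 + 2k2 + 2k3 + k4): V^p = -0.4023, V^q = -0.2619
step 4: k1 = (0.300643, -0.013288), k2 = (0.286695, 0.013852), k3 = (0.286741, 0.012107), k4 = (0.259121, 0.040870); V <- V + (h/6)(k1 + 2k2 + 2k3 + k4): V^p = -0.3312, V^q = -0.2586


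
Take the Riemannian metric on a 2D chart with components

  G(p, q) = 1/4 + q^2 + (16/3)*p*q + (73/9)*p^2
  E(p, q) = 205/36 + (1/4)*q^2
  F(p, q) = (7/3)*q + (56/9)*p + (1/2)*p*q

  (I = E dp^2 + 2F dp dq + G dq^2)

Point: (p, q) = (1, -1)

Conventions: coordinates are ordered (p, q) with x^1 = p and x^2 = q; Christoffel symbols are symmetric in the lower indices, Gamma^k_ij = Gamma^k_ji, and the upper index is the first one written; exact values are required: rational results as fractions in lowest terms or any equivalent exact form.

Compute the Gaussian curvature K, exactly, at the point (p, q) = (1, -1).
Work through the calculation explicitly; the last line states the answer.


E = 107/18, F = 61/18, G = 145/36, EG - F^2 = 299/24 at the point
E_p = 0, E_q = -1/2, F_p = 103/18, F_q = 17/6, G_p = 98/9, G_q = 10/3
E_qq = 1/2, F_pq = 1/2, G_pp = 146/9
Evaluate Brioschi's two determinant matrices M1, M2 and divide by (EG - F^2)^2.
M1 = [[-E_qq/2 + F_pq - G_pp/2, E_p/2, F_p - E_q/2], [F_q - G_p/2, E, F], [G_q/2, F, G]] = [[-283/36, 0, 215/36], [-47/18, 107/18, 61/18], [5/3, 61/18, 145/36]]; det M1 = -4897769/23328
M2 = [[0, E_q/2, G_p/2], [E_q/2, E, F], [G_p/2, F, G]] = [[0, -1/4, 49/9], [-1/4, 107/18, 61/18], [49/9, 61/18, 145/36]]; det M2 = -8663185/46656
det M1 - det M2 = -41939/1728; K = -41939/1728 / (299/24)^2 = -41939/268203

Answer: K = -41939/268203


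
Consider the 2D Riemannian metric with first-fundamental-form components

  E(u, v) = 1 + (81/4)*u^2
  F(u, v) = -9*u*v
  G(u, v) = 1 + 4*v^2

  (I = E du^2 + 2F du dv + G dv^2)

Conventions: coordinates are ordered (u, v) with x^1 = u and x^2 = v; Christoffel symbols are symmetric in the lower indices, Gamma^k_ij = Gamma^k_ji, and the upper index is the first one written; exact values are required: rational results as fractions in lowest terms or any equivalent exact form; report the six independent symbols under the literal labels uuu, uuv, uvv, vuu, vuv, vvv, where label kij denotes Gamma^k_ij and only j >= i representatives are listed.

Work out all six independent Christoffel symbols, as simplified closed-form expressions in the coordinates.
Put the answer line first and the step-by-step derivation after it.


Answer: Gamma_uuu = 81*u/(81*u^2 + 16*v^2 + 4), Gamma_uuv = 0, Gamma_uvv = -36*u/(81*u^2 + 16*v^2 + 4), Gamma_vuu = -36*v/(81*u^2 + 16*v^2 + 4), Gamma_vuv = 0, Gamma_vvv = 16*v/(81*u^2 + 16*v^2 + 4)

E = 1 + (81/4)*u^2; F = -9*u*v; G = 1 + 4*v^2
Gamma^k_ij = (1/2) g^{kl} (d_i g_jl + d_j g_il - d_l g_ij), with g^inv = (1/(EG-F^2)) [[G, -F], [-F, E]]
first partials: E_u = (81/2)*u, E_v = 0, F_u = -9*v, F_v = -9*u, G_u = 0, G_v = 8*v
D = EG - F^2 = 1 + 4*v^2 + (81/4)*u^2
expanded: Gamma^u_uu = (G E_u - 2F F_u + F E_v)/(2D), Gamma^u_uv = (G E_v - F G_u)/(2D), Gamma^u_vv = (2G F_v - G G_u - F G_v)/(2D), Gamma^v_uu = (2E F_u - E E_v - F E_u)/(2D), Gamma^v_uv = (E G_u - F E_v)/(2D), Gamma^v_vv = (E G_v - 2F F_v + F G_u)/(2D); substitute and cancel common factors


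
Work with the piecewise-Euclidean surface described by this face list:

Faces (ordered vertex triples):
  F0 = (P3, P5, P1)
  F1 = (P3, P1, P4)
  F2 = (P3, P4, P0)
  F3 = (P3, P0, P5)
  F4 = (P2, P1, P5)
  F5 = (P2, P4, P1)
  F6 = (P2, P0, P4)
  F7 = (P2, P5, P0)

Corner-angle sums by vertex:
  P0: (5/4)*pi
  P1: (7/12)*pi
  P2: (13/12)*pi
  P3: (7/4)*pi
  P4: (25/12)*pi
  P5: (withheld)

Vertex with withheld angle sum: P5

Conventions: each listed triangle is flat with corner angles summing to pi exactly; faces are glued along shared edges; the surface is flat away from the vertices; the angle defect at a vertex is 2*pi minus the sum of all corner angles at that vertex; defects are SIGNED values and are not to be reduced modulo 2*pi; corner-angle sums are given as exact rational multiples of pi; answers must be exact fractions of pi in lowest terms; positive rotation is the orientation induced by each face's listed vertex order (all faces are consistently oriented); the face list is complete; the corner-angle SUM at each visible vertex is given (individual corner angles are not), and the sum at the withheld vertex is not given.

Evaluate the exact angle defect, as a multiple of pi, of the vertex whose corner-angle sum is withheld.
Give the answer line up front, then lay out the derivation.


Answer: defect(P5) = (3/4)*pi

V = 6, E = 12, F = 8; chi = V - E + F = 2
Gauss-Bonnet: total defect = 2*pi*chi = 4*pi; visible defects sum to (13/4)*pi


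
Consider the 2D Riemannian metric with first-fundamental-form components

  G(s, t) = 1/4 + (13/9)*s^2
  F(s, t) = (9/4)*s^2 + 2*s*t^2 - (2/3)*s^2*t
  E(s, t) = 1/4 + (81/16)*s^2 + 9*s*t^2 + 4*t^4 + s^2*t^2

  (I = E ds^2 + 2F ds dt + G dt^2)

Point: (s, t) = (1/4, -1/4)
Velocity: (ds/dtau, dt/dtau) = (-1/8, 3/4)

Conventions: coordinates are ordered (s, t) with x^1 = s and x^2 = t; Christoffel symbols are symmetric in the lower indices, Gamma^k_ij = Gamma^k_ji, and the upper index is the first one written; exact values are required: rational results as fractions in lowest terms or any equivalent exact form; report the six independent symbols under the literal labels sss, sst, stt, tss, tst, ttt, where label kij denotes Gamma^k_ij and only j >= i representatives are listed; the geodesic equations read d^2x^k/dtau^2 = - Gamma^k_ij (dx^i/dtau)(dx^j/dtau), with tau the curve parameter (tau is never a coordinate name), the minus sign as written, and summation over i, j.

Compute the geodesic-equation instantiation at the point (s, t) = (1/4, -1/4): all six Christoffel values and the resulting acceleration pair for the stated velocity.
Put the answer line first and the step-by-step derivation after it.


Answer: Gamma_sss = 845/1127, Gamma_sst = -4820/3381, Gamma_stt = -1504/1449, Gamma_tss = 88089/15778, Gamma_tst = 14397/7889, Gamma_ttt = 1880/3381; accelerations (d^2s/dtau^2, d^2t/dtau^2) = (3141/10304, -8343/144256)

E = 93/128, F = 35/192, G = 49/144 at the point
E_s = 25/8, E_t = -45/32, F_s = 4/3, F_t = -7/24, G_s = 13/18, G_t = 0
EG - F^2 = 7889/36864;  g^inv = (36864/7889) * [[49/144, -35/192], [-35/192, 93/128]]
first-kind symbols [ij,l] = (1/2)(d_i g_jl + d_j g_il - d_l g_ij): [ss,s] = E_s/2 = 25/16, [ss,t] = F_s - E_t/2 = 391/192, [st,s] = E_t/2 = -45/64, [st,t] = G_s/2 = 13/36, [tt,s] = F_t - G_s/2 = -47/72, [tt,t] = G_t/2 = 0
Gamma^s_ij = (G*[ij,s] - F*[ij,t])/(EG - F^2), Gamma^t_ij = (E*[ij,t] - F*[ij,s])/(EG - F^2)
Gamma_sss = 845/1127, Gamma_sst = -4820/3381, Gamma_stt = -1504/1449, Gamma_tss = 88089/15778, Gamma_tst = 14397/7889, Gamma_ttt = 1880/3381
d^2s/dtau^2 = -(Gamma_sss*(-1/8)^2 + 2*Gamma_sst*(-1/8)*(3/4) + Gamma_stt*(3/4)^2) = 3141/10304
d^2t/dtau^2 = -(Gamma_tss*(-1/8)^2 + 2*Gamma_tst*(-1/8)*(3/4) + Gamma_ttt*(3/4)^2) = -8343/144256


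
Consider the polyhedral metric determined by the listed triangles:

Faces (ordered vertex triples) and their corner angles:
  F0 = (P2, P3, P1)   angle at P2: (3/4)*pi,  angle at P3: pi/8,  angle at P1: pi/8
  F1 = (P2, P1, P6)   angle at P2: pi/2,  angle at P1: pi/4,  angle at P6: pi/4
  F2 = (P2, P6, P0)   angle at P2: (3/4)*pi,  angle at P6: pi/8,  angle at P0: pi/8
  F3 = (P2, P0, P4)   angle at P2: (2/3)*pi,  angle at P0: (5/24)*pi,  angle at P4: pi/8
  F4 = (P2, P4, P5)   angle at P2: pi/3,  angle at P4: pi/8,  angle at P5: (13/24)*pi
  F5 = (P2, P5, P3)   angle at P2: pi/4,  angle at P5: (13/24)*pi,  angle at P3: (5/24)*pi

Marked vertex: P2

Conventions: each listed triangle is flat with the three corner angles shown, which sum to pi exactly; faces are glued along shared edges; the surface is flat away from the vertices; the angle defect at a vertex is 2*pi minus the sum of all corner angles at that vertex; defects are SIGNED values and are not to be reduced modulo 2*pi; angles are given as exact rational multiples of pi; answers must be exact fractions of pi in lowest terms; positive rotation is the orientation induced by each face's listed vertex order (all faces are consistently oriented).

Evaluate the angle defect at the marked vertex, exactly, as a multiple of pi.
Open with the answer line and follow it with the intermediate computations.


Answer: defect(P2) = (-5/4)*pi

Sum of corner angles at P2: (13/4)*pi
defect = 2*pi - (13/4)*pi


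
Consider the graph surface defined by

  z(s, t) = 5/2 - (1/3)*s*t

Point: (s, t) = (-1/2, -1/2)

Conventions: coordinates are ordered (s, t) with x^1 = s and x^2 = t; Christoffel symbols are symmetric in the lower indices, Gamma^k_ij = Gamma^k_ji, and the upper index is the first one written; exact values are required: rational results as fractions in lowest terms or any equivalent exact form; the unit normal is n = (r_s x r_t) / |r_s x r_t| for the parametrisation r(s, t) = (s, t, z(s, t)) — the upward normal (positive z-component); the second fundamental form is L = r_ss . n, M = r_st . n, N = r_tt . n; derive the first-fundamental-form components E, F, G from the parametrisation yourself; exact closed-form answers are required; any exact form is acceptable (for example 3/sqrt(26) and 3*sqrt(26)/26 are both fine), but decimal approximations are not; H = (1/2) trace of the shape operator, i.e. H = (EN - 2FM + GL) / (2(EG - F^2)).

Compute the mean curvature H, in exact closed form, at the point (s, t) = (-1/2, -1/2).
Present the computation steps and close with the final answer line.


z_s = 1/6, z_t = 1/6, z_ss = 0, z_st = -1/3, z_tt = 0
E = 37/36, F = 1/36, G = 37/36; answer radicand W^2 = 19/18
unnormalised second-form numerators: l = 0, m = -1/3, n = 0; L = l/sqrt(19/18), and similarly M = m/sqrt(W^2), N = n/sqrt(W^2)
H = (E*n - 2*F*m + G*l) / (2*(EG - F^2)*sqrt(W^2)); E*n - 2*F*m + G*l = 1/54, EG - F^2 = 19/18, so H = (1/114)/sqrt(19/18)

Answer: H = sqrt(38)/722


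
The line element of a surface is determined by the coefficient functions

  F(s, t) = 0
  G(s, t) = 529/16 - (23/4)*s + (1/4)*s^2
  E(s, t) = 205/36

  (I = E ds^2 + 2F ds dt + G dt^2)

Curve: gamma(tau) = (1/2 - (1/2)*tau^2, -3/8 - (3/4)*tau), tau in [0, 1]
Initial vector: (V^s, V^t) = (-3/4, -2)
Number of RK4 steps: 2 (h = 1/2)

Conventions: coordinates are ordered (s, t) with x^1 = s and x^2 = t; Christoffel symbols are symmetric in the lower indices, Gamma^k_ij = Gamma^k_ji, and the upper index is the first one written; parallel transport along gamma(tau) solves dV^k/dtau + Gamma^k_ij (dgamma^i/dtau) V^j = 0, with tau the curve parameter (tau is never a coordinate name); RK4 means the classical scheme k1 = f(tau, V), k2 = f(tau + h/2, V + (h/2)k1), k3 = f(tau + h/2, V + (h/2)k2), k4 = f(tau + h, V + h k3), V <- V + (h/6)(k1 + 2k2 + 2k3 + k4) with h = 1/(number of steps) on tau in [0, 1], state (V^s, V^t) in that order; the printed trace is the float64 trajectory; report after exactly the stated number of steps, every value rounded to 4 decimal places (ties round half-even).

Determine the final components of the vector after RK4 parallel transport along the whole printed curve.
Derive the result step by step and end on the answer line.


gamma'(tau) = (-tau, -3/4); f(tau, V)^k = -Gamma^k_ij(gamma(tau)) gamma'^i(tau) V^j; h = 1/2; intermediate values shown to 6 dp
curve data and Christoffel symbols at the stage parameters:
  tau = 0.000000: gamma = (0.500000, -0.375000), gamma' = (0.000000, -0.750000); Gamma_sss = 0.000000, Gamma_sst = 0.000000, Gamma_stt = 0.482927, Gamma_tss = 0.000000, Gamma_tst = -0.090909, Gamma_ttt = 0.000000
  tau = 0.250000: gamma = (0.468750, -0.562500), gamma' = (-0.250000, -0.750000); Gamma_sss = 0.000000, Gamma_sst = 0.000000, Gamma_stt = 0.484299, Gamma_tss = 0.000000, Gamma_tst = -0.090652, Gamma_ttt = 0.000000
  tau = 0.500000: gamma = (0.375000, -0.750000), gamma' = (-0.500000, -0.750000); Gamma_sss = 0.000000, Gamma_sst = 0.000000, Gamma_stt = 0.488415, Gamma_tss = 0.000000, Gamma_tst = -0.089888, Gamma_ttt = 0.000000
  tau = 0.750000: gamma = (0.218750, -0.937500), gamma' = (-0.750000, -0.750000); Gamma_sss = 0.000000, Gamma_sst = 0.000000, Gamma_stt = 0.495274, Gamma_tss = 0.000000, Gamma_tst = -0.088643, Gamma_ttt = 0.000000
  tau = 1.000000: gamma = (0.000000, -1.125000), gamma' = (-1.000000, -0.750000); Gamma_sss = 0.000000, Gamma_sst = 0.000000, Gamma_stt = 0.504878, Gamma_tss = 0.000000, Gamma_tst = -0.086957, Gamma_ttt = 0.000000
step 0: V^s = -0.7500, V^t = -2.0000
step 1: k1 = (-0.724390, 0.051136), k2 = (-0.721805, 0.108340), k3 = (-0.716610, 0.107972), k4 = (-0.712846, 0.162179); V <- V + (h/6)(k1 + 2k2 + 2k3 + k4): V^s = -1.1095, V^t = -1.9462
step 2: k1 = (-0.712904, 0.162267), k2 = (-0.707848, 0.212299), k3 = (-0.703202, 0.211384), k4 = (-0.696913, 0.255331); V <- V + (h/6)(k1 + 2k2 + 2k3 + k4): V^s = -1.4622, V^t = -1.8408

Answer: V^s = -1.4622, V^t = -1.8408


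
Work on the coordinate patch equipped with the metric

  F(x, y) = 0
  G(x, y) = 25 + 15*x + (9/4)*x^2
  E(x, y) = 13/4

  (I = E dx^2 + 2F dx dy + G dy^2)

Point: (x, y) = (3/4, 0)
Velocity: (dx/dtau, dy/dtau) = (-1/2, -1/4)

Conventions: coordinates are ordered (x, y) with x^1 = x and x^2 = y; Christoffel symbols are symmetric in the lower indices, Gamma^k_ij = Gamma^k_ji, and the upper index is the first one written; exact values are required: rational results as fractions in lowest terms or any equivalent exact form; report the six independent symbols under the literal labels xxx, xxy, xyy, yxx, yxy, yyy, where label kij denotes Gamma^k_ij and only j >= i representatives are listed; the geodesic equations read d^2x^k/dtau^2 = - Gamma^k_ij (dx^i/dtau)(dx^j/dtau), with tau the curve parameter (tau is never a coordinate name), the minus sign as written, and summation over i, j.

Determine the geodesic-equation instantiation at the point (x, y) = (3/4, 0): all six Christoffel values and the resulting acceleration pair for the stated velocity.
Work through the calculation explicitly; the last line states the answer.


E = 13/4, F = 0, G = 2401/64 at the point
E_x = 0, E_y = 0, F_x = 0, F_y = 0, G_x = 147/8, G_y = 0
EG - F^2 = 31213/256;  g^inv = (256/31213) * [[2401/64, 0], [0, 13/4]]
first-kind symbols [ij,l] = (1/2)(d_i g_jl + d_j g_il - d_l g_ij): [xx,x] = E_x/2 = 0, [xx,y] = F_x - E_y/2 = 0, [xy,x] = E_y/2 = 0, [xy,y] = G_x/2 = 147/16, [yy,x] = F_y - G_x/2 = -147/16, [yy,y] = G_y/2 = 0
Gamma^x_ij = (G*[ij,x] - F*[ij,y])/(EG - F^2), Gamma^y_ij = (E*[ij,y] - F*[ij,x])/(EG - F^2)
Gamma_xxx = 0, Gamma_xxy = 0, Gamma_xyy = -147/52, Gamma_yxx = 0, Gamma_yxy = 12/49, Gamma_yyy = 0
d^2x/dtau^2 = -(Gamma_xxx*(-1/2)^2 + 2*Gamma_xxy*(-1/2)*(-1/4) + Gamma_xyy*(-1/4)^2) = 147/832
d^2y/dtau^2 = -(Gamma_yxx*(-1/2)^2 + 2*Gamma_yxy*(-1/2)*(-1/4) + Gamma_yyy*(-1/4)^2) = -3/49

Answer: Gamma_xxx = 0, Gamma_xxy = 0, Gamma_xyy = -147/52, Gamma_yxx = 0, Gamma_yxy = 12/49, Gamma_yyy = 0; accelerations (d^2x/dtau^2, d^2y/dtau^2) = (147/832, -3/49)


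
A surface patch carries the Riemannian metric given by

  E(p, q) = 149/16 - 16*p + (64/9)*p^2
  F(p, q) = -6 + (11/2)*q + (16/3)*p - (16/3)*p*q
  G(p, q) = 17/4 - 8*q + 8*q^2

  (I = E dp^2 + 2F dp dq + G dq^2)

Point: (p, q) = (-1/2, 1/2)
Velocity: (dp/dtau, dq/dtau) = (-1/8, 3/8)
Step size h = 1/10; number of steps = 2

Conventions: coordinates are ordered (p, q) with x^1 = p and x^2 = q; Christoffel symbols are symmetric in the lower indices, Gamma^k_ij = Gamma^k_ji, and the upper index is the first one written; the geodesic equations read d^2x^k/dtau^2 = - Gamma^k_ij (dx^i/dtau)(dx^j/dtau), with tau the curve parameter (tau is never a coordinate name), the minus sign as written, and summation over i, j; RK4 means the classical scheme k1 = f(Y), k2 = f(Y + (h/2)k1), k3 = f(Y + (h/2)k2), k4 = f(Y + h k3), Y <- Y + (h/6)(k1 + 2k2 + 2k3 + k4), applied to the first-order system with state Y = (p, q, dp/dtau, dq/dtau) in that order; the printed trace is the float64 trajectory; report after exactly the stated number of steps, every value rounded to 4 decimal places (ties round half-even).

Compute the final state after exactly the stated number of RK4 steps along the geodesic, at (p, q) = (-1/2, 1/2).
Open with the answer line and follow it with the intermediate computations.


Answer: p = -0.5269, q = 0.5707, dp/dtau = -0.1426, dq/dtau = 0.3343

f(Y) = (dp/dtau, dq/dtau, -Gamma^p_ij Y'^i Y'^j, -Gamma^q_ij Y'^i Y'^j) with the Gammas evaluated at the stage position; h = 0.100000; intermediate values shown to 6 dp
step 0: p = -0.5000, q = 0.5000, dp/dtau = -0.1250, dq/dtau = 0.3750
step 1:
  k1: at (p, q) = (-0.500000, 0.500000), (dp/dtau, dq/dtau) = (-0.125000, 0.375000); Gamma_ppp = -0.627798, Gamma_ppq = 0.000000, Gamma_pqq = 0.837276, Gamma_qpp = -0.093663, Gamma_qpq = 0.000000, Gamma_qqq = 1.705561; k1 = (-0.125000, 0.375000, -0.107933, -0.238381)
  k2: at (p, q) = (-0.506250, 0.518750), (dp/dtau, dq/dtau) = (-0.130397, 0.363081); Gamma_ppp = -0.624714, Gamma_ppq = 0.000000, Gamma_pqq = 0.812266, Gamma_qpp = -0.093647, Gamma_qpq = 0.000000, Gamma_qqq = 1.669707; k2 = (-0.130397, 0.363081, -0.096457, -0.218522)
  k3: at (p, q) = (-0.506520, 0.518154), (dp/dtau, dq/dtau) = (-0.129823, 0.364074); Gamma_ppp = -0.624635, Gamma_ppq = 0.000000, Gamma_pqq = 0.812820, Gamma_qpp = -0.093634, Gamma_qpq = 0.000000, Gamma_qqq = 1.670829; k3 = (-0.129823, 0.364074, -0.097212, -0.219890)
  k4: at (p, q) = (-0.512982, 0.536407), (dp/dtau, dq/dtau) = (-0.134721, 0.353011); Gamma_ppp = -0.621454, Gamma_ppq = 0.000000, Gamma_pqq = 0.789020, Gamma_qpp = -0.093343, Gamma_qpq = 0.000000, Gamma_qqq = 1.635992; k4 = (-0.134721, 0.353011, -0.087046, -0.202178)
  Y <- Y + (h/6)(k1 + 2k2 + 2k3 + k4): p = -0.5130, q = 0.5364, dp/dtau = -0.1347, dq/dtau = 0.3530
step 2:
  k1: at (p, q) = (-0.513003, 0.536372), (dp/dtau, dq/dtau) = (-0.134705, 0.353044); Gamma_ppp = -0.621448, Gamma_ppq = 0.000000, Gamma_pqq = 0.789050, Gamma_qpp = -0.093342, Gamma_qpq = 0.000000, Gamma_qqq = 1.636058; k1 = (-0.134705, 0.353044, -0.087071, -0.202224)
  k2: at (p, q) = (-0.519738, 0.554024), (dp/dtau, dq/dtau) = (-0.139059, 0.342932); Gamma_ppp = -0.618173, Gamma_ppq = 0.000000, Gamma_pqq = 0.766553, Gamma_qpp = -0.092833, Gamma_qpq = 0.000000, Gamma_qqq = 1.602634; k2 = (-0.139059, 0.342932, -0.078195, -0.186679)
  k3: at (p, q) = (-0.519956, 0.553519), (dp/dtau, dq/dtau) = (-0.138615, 0.343710); Gamma_ppp = -0.618114, Gamma_ppq = 0.000000, Gamma_pqq = 0.766998, Gamma_qpp = -0.092833, Gamma_qpq = 0.000000, Gamma_qqq = 1.603568; k3 = (-0.138615, 0.343710, -0.078734, -0.187656)
  k4: at (p, q) = (-0.526864, 0.570743), (dp/dtau, dq/dtau) = (-0.142579, 0.334278); Gamma_ppp = -0.614793, Gamma_ppq = 0.000000, Gamma_pqq = 0.745616, Gamma_qpp = -0.092162, Gamma_qpq = 0.000000, Gamma_qqq = 1.571346; k4 = (-0.142579, 0.334278, -0.070819, -0.173711)
  Y <- Y + (h/6)(k1 + 2k2 + 2k3 + k4): p = -0.5269, q = 0.5707, dp/dtau = -0.1426, dq/dtau = 0.3343


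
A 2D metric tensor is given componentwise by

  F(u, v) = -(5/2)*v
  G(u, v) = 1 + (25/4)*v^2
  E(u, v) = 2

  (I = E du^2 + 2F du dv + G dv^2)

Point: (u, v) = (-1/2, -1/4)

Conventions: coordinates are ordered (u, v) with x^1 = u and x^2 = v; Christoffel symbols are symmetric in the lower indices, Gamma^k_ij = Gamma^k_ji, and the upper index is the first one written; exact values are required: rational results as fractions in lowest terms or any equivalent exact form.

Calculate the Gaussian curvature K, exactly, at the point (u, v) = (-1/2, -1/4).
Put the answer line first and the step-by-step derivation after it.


Answer: K = 0

E = 2, F = 5/8, G = 89/64, EG - F^2 = 153/64 at the point
E_u = 0, E_v = 0, F_u = 0, F_v = -5/2, G_u = 0, G_v = -25/8
E_vv = 0, F_uv = 0, G_uu = 0
By Brioschi, K is (det M1 - det M2) divided by (EG - F^2) squared.
M1 = [[-E_vv/2 + F_uv - G_uu/2, E_u/2, F_u - E_v/2], [F_v - G_u/2, E, F], [G_v/2, F, G]] = [[0, 0, 0], [-5/2, 2, 5/8], [-25/16, 5/8, 89/64]]; det M1 = 0
M2 = [[0, E_v/2, G_u/2], [E_v/2, E, F], [G_u/2, F, G]] = [[0, 0, 0], [0, 2, 5/8], [0, 5/8, 89/64]]; det M2 = 0
det M1 - det M2 = 0; K = 0 / (153/64)^2 = 0


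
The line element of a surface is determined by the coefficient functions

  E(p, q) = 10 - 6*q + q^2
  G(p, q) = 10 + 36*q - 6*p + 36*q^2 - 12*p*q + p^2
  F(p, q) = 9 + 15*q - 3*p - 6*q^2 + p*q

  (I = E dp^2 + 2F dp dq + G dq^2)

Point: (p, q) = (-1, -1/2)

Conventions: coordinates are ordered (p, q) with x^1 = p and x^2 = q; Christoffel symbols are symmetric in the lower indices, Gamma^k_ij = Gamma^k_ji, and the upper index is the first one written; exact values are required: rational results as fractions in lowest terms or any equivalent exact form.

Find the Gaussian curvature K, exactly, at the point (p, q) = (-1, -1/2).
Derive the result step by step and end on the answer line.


E = 53/4, F = 7/2, G = 2, EG - F^2 = 57/4 at the point
E_p = 0, E_q = -7, F_p = -7/2, F_q = 20, G_p = -2, G_q = 12
E_qq = 2, F_pq = 1, G_pp = 2
K follows from Brioschi's formula, (det M1 - det M2)/(EG - F^2)^2.
M1 = [[-E_qq/2 + F_pq - G_pp/2, E_p/2, F_p - E_q/2], [F_q - G_p/2, E, F], [G_q/2, F, G]] = [[-1, 0, 0], [21, 53/4, 7/2], [6, 7/2, 2]]; det M1 = -57/4
M2 = [[0, E_q/2, G_p/2], [E_q/2, E, F], [G_p/2, F, G]] = [[0, -7/2, -1], [-7/2, 53/4, 7/2], [-1, 7/2, 2]]; det M2 = -53/4
det M1 - det M2 = -1; K = -1 / (57/4)^2 = -16/3249

Answer: K = -16/3249


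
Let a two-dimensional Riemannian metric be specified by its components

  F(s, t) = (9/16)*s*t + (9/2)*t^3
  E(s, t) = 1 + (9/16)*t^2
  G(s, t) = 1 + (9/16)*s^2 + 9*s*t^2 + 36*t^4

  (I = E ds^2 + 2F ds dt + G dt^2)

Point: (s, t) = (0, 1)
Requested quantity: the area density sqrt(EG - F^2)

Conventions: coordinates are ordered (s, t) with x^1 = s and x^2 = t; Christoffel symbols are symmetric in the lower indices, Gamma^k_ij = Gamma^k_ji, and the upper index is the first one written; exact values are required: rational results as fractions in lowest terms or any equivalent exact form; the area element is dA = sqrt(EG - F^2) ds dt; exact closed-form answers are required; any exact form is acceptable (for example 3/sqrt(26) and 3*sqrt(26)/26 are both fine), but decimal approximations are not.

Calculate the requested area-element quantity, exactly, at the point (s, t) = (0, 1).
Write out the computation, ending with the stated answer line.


E = 25/16, F = 9/2, G = 37; EG - F^2 = 601/16

Answer: sqrt(EG - F^2) = sqrt(601)/4


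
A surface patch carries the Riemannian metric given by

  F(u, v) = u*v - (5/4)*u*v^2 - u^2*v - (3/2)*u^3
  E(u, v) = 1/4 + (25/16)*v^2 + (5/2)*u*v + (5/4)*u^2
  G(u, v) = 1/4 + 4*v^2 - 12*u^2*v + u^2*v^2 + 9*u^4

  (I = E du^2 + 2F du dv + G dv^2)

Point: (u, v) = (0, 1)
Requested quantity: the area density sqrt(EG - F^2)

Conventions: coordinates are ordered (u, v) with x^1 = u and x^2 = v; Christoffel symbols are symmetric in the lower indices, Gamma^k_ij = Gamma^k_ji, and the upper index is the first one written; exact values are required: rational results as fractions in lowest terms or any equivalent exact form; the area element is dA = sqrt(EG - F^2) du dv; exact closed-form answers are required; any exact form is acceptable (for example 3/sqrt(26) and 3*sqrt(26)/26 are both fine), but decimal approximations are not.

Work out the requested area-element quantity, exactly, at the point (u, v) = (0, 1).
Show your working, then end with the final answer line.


E = 29/16, F = 0, G = 17/4; EG - F^2 = 493/64

Answer: sqrt(EG - F^2) = sqrt(493)/8


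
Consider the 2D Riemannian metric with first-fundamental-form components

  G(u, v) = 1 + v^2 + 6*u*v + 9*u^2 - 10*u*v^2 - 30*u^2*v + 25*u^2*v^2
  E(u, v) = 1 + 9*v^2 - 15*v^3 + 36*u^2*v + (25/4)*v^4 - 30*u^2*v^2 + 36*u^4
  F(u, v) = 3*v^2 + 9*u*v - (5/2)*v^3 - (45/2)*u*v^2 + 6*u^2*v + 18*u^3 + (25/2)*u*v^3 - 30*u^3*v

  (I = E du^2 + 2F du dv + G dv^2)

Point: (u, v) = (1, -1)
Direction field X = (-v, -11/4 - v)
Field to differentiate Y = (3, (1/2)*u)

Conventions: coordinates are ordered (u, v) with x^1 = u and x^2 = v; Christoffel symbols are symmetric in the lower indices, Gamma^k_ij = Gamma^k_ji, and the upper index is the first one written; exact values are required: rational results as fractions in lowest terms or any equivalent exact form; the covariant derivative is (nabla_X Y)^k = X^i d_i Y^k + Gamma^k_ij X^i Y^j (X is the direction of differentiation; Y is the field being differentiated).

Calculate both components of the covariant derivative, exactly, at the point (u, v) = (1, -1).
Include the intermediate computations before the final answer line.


E = 5/4, F = 7/2, G = 50 at the point
E_u = 12, E_v = 8, F_u = 88, F_v = 54, G_u = 112, G_v = -56
EG - F^2 = 201/4;  g^inv = (4/201) * [[50, -7/2], [-7/2, 5/4]]
first-kind symbols [ij,l] = (1/2)(d_i g_jl + d_j g_il - d_l g_ij): [uu,u] = E_u/2 = 6, [uu,v] = F_u - E_v/2 = 84, [uv,u] = E_v/2 = 4, [uv,v] = G_u/2 = 56, [vv,u] = F_v - G_u/2 = -2, [vv,v] = G_v/2 = -28
Gamma^u_ij = (G*[ij,u] - F*[ij,v])/(EG - F^2), Gamma^v_ij = (E*[ij,v] - F*[ij,u])/(EG - F^2)
Gamma_uuu = 8/67, Gamma_uuv = 16/201, Gamma_uvv = -8/201, Gamma_vuu = 112/67, Gamma_vuv = 224/201, Gamma_vvv = -112/201
X = (1, -7/4), Y = (3, 1/2) at the point

Answer: (nabla_X Y)^u = 1/67, (nabla_X Y)^v = 95/134


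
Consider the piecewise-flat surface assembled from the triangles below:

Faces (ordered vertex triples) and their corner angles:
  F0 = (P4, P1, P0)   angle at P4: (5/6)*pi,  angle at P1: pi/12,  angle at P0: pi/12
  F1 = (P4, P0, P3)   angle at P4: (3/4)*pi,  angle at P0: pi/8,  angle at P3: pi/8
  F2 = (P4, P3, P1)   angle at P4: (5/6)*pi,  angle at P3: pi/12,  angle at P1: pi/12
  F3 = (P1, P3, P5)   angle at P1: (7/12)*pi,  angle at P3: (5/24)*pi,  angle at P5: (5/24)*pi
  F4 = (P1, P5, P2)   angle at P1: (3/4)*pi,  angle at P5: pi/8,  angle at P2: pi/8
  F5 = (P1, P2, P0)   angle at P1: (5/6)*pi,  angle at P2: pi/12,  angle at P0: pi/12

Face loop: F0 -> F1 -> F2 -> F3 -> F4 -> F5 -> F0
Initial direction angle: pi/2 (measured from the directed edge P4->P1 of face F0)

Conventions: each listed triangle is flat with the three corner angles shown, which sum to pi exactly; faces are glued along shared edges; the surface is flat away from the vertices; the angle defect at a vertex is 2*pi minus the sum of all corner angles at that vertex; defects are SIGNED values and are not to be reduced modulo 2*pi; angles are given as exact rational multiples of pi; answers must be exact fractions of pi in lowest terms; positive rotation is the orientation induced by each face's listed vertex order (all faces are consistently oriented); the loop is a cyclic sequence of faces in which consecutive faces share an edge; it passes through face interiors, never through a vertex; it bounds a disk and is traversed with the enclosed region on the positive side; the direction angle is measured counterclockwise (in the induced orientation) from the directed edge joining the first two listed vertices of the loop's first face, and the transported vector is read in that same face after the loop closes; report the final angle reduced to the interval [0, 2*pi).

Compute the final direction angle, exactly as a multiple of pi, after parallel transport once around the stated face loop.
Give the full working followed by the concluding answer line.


enclosed vertex P1: corner angles sum to (7/3)*pi, defect = 2*pi - (7/3)*pi = -pi/3
enclosed vertex P4: corner angles sum to (29/12)*pi, defect = 2*pi - (29/12)*pi = (-5/12)*pi
adding the enclosed defects to the starting angle (mod 2*pi, induced orientation) gives the holonomy
final angle = pi/2 - (3/4)*pi = (7/4)*pi (mod 2*pi)

Answer: final direction angle = (7/4)*pi


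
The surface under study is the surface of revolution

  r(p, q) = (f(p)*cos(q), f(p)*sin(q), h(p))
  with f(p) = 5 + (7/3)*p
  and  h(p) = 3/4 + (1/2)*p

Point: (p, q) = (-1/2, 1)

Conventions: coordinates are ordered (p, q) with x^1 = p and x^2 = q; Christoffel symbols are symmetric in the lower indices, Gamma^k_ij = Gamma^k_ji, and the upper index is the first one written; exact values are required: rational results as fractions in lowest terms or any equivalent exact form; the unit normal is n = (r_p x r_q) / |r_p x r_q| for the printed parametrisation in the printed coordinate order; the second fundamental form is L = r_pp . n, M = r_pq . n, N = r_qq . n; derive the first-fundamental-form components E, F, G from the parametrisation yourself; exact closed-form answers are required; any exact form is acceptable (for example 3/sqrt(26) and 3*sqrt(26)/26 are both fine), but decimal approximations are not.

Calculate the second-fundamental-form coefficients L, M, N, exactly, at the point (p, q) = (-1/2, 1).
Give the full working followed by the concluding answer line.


f = 23/6, f' = 7/3, f'' = 0, h' = 1/2, h'' = 0
E = 205/36, F = 0, G = 529/36; answer radicand W^2 = 205/36
unnormalised second-form numerators: l = 0, m = 0, n = 23/12; L = l/sqrt(205/36), and similarly M = m/sqrt(W^2), N = n/sqrt(W^2)

Answer: L = 0, M = 0, N = 23*sqrt(205)/410


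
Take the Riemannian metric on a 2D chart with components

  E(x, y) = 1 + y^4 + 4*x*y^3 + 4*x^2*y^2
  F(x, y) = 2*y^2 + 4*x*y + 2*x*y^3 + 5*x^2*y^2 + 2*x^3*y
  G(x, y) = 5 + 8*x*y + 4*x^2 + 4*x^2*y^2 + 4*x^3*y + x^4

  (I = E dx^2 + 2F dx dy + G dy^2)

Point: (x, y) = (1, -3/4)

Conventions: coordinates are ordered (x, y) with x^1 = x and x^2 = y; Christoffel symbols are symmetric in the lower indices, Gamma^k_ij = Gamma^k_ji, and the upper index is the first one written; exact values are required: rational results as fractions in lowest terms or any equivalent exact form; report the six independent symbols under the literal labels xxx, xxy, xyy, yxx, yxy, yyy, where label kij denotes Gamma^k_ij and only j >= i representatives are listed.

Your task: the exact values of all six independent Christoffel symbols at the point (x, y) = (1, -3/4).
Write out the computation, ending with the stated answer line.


E = 481/256, F = -45/32, G = 13/4 at the point
E_x = 45/16, E_y = -15/16, F_x = -87/32, F_y = -9/8, G_x = 3/2, G_y = 6
EG - F^2 = 1057/256;  g^inv = (256/1057) * [[13/4, 45/32], [45/32, 481/256]]
first-kind symbols [ij,l] = (1/2)(d_i g_jl + d_j g_il - d_l g_ij): [xx,x] = E_x/2 = 45/32, [xx,y] = F_x - E_y/2 = -9/4, [xy,x] = E_y/2 = -15/32, [xy,y] = G_x/2 = 3/4, [yy,x] = F_y - G_x/2 = -15/8, [yy,y] = G_y/2 = 3
Gamma^x_ij = (G*[ij,x] - F*[ij,y])/(EG - F^2), Gamma^y_ij = (E*[ij,y] - F*[ij,x])/(EG - F^2)

Answer: Gamma_xxx = 360/1057, Gamma_xxy = -120/1057, Gamma_xyy = -480/1057, Gamma_yxx = -576/1057, Gamma_yxy = 192/1057, Gamma_yyy = 768/1057


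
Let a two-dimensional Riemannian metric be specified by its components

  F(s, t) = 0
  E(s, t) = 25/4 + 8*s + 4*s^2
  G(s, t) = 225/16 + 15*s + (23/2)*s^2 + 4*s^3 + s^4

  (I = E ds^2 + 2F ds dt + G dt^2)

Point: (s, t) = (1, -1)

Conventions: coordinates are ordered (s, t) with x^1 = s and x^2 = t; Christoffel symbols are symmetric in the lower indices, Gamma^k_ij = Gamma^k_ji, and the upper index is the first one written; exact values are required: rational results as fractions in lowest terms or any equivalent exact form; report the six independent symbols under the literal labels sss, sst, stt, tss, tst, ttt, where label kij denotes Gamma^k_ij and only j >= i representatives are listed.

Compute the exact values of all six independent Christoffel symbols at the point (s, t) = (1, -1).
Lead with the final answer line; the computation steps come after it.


Answer: Gamma_sss = 32/73, Gamma_sst = 0, Gamma_stt = -108/73, Gamma_tss = 0, Gamma_tst = 16/27, Gamma_ttt = 0

E = 73/4, F = 0, G = 729/16 at the point
E_s = 16, E_t = 0, F_s = 0, F_t = 0, G_s = 54, G_t = 0
EG - F^2 = 53217/64;  g^inv = (64/53217) * [[729/16, 0], [0, 73/4]]
first-kind symbols [ij,l] = (1/2)(d_i g_jl + d_j g_il - d_l g_ij): [ss,s] = E_s/2 = 8, [ss,t] = F_s - E_t/2 = 0, [st,s] = E_t/2 = 0, [st,t] = G_s/2 = 27, [tt,s] = F_t - G_s/2 = -27, [tt,t] = G_t/2 = 0
Gamma^s_ij = (G*[ij,s] - F*[ij,t])/(EG - F^2), Gamma^t_ij = (E*[ij,t] - F*[ij,s])/(EG - F^2)


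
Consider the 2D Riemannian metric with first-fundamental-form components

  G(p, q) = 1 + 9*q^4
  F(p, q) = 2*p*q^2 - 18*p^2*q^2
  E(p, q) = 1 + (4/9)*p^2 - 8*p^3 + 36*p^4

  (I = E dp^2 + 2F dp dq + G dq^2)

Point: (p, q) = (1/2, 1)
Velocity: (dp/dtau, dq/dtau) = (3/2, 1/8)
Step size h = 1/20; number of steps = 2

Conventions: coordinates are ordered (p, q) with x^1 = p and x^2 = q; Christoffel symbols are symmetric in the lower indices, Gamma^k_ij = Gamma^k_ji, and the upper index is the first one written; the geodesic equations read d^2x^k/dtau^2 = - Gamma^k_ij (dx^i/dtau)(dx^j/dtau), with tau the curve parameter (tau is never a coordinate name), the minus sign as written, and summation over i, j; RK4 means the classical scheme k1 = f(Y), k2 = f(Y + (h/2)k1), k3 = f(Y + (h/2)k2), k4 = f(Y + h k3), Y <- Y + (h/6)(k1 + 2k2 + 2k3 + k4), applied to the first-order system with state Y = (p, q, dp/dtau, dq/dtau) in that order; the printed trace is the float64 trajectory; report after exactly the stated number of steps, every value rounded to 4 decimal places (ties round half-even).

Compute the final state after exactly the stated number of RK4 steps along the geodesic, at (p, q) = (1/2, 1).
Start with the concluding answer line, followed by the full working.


Answer: p = 0.6429, q = 1.0275, dp/dtau = 1.3524, dq/dtau = 0.4123

f(Y) = (dp/dtau, dq/dtau, -Gamma^p_ij Y'^i Y'^j, -Gamma^q_ij Y'^i Y'^j) with the Gammas evaluated at the stage position; h = 0.050000; intermediate values shown to 6 dp
step 0: p = 0.5000, q = 1.0000, dp/dtau = 1.5000, dq/dtau = 0.1250
step 1:
  k1: at (p, q) = (0.500000, 1.000000), (dp/dtau, dq/dtau) = (1.500000, 0.125000); Gamma_ppp = 0.547677, Gamma_ppq = 0.000000, Gamma_pqq = -0.616137, Gamma_qpp = -1.408313, Gamma_qpq = 0.000000, Gamma_qqq = 1.584352; k1 = (1.500000, 0.125000, -1.222647, 3.143949)
  k2: at (p, q) = (0.537500, 1.003125), (dp/dtau, dq/dtau) = (1.469434, 0.203599); Gamma_ppp = 0.662506, Gamma_ppq = 0.000000, Gamma_pqq = -0.689474, Gamma_qpp = -1.454406, Gamma_qpq = 0.000000, Gamma_qqq = 1.513610; k2 = (1.469434, 0.203599, -1.401927, 3.077664)
  k3: at (p, q) = (0.536736, 1.005090), (dp/dtau, dq/dtau) = (1.464952, 0.201942); Gamma_ppp = 0.656080, Gamma_ppq = 0.000000, Gamma_pqq = -0.685211, Gamma_qpp = -1.450606, Gamma_qpq = 0.000000, Gamma_qqq = 1.515014; k3 = (1.464952, 0.201942, -1.380060, 3.051339)
  k4: at (p, q) = (0.573248, 1.010097), (dp/dtau, dq/dtau) = (1.430997, 0.277567); Gamma_ppp = 0.765730, Gamma_ppq = 0.000000, Gamma_pqq = -0.747028, Gamma_qpp = -1.474549, Gamma_qpq = 0.000000, Gamma_qqq = 1.438536; k4 = (1.430997, 0.277567, -1.510471, 2.908681)
  Y <- Y + (h/6)(k1 + 2k2 + 2k3 + k4): p = 0.5733, q = 1.0101, dp/dtau = 1.4309, dq/dtau = 0.2776
step 2:
  k1: at (p, q) = (0.573331, 1.010114), (dp/dtau, dq/dtau) = (1.430858, 0.277589); Gamma_ppp = 0.765969, Gamma_ppq = 0.000000, Gamma_pqq = -0.747154, Gamma_qpp = -1.474576, Gamma_qpq = 0.000000, Gamma_qqq = 1.438354; k1 = (1.430858, 0.277589, -1.510638, 2.908146)
  k2: at (p, q) = (0.609103, 1.017053), (dp/dtau, dq/dtau) = (1.393092, 0.350292); Gamma_ppp = 0.867105, Gamma_ppq = 0.000000, Gamma_pqq = -0.796583, Gamma_qpp = -1.478484, Gamma_qpq = 0.000000, Gamma_qqq = 1.358238; k2 = (1.393092, 0.350292, -1.585051, 2.702639)
  k3: at (p, q) = (0.608159, 1.018871), (dp/dtau, dq/dtau) = (1.391231, 0.345155); Gamma_ppp = 0.859794, Gamma_ppq = 0.000000, Gamma_pqq = -0.792629, Gamma_qpp = -1.476345, Gamma_qpq = 0.000000, Gamma_qqq = 1.361017; k3 = (1.391231, 0.345155, -1.569725, 2.695361)
  k4: at (p, q) = (0.642893, 1.027371), (dp/dtau, dq/dtau) = (1.352371, 0.412357); Gamma_ppp = 0.949008, Gamma_ppq = 0.000000, Gamma_pqq = -0.830003, Gamma_qpp = -1.464950, Gamma_qpq = 0.000000, Gamma_qqq = 1.281247; k4 = (1.352371, 0.412357, -1.594517, 2.461399)
  Y <- Y + (h/6)(k1 + 2k2 + 2k3 + k4): p = 0.6429, q = 1.0275, dp/dtau = 1.3524, dq/dtau = 0.4123


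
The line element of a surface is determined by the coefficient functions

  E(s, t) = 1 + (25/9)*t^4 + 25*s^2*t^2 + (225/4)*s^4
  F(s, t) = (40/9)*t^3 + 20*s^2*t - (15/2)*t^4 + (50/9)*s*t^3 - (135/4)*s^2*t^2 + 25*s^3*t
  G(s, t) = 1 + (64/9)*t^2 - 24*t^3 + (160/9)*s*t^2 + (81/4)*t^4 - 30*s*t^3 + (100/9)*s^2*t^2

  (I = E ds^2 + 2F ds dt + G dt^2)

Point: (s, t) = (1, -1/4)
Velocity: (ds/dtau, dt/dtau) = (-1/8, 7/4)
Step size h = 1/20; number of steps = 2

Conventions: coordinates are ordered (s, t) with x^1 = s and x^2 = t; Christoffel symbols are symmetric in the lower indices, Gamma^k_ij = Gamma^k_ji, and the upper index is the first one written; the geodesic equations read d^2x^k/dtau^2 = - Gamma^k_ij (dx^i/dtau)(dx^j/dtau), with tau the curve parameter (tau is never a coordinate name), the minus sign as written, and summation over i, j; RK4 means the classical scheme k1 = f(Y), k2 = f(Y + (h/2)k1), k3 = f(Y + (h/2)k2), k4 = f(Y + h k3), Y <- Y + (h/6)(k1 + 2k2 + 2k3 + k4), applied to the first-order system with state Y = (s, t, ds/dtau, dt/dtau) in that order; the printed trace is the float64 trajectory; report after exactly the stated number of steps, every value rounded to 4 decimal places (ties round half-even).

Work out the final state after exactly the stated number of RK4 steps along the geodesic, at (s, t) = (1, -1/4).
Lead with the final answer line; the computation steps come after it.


Answer: s = 0.9712, t = -0.0722, ds/dtau = -0.4539, dt/dtau = 1.7981

f(Y) = (ds/dtau, dt/dtau, -Gamma^s_ij Y'^i Y'^j, -Gamma^t_ij Y'^i Y'^j) with the Gammas evaluated at the stage position; h = 0.050000; intermediate values shown to 6 dp
step 0: s = 1.0000, t = -0.2500, ds/dtau = -0.1250, dt/dtau = 1.7500
step 1:
  k1: at (s, t) = (1.000000, -0.250000), (ds/dtau, dt/dtau) = (-0.125000, 1.750000); Gamma_sss = 1.839830, Gamma_sst = -0.102213, Gamma_stt = 1.011907, Gamma_tss = -0.430974, Gamma_tst = 0.023943, Gamma_ttt = -0.237036; k1 = (-0.125000, 1.750000, -3.172430, 0.743131)
  k2: at (s, t) = (0.996875, -0.206250), (ds/dtau, dt/dtau) = (-0.204311, 1.768578); Gamma_sss = 1.886220, Gamma_sst = -0.086723, Gamma_stt = 0.989691, Gamma_tss = -0.357680, Gamma_tst = 0.016445, Gamma_ttt = -0.187673; k2 = (-0.204311, 1.768578, -3.237033, 0.613831)
  k3: at (s, t) = (0.994892, -0.205786), (ds/dtau, dt/dtau) = (-0.205926, 1.765346); Gamma_sss = 1.889674, Gamma_sst = -0.086859, Gamma_stt = 0.992113, Gamma_tss = -0.358505, Gamma_tst = 0.016479, Gamma_ttt = -0.188221; k3 = (-0.205926, 1.765346, -3.235150, 0.613765)
  k4: at (s, t) = (0.989704, -0.161733), (ds/dtau, dt/dtau) = (-0.286757, 1.780688); Gamma_sss = 1.932047, Gamma_sst = -0.070161, Gamma_stt = 0.965828, Gamma_tss = -0.283026, Gamma_tst = 0.010278, Gamma_ttt = -0.141484; k4 = (-0.286757, 1.780688, -3.293019, 0.482395)
  Y <- Y + (h/6)(k1 + 2k2 + 2k3 + k4): s = 0.9897, t = -0.1617, ds/dtau = -0.2867, dt/dtau = 1.7807
step 2:
  k1: at (s, t) = (0.989731, -0.161679), (ds/dtau, dt/dtau) = (-0.286748, 1.780673); Gamma_sss = 1.932037, Gamma_sst = -0.070136, Gamma_stt = 0.965745, Gamma_tss = -0.282909, Gamma_tst = 0.010270, Gamma_ttt = -0.141414; k1 = (-0.286748, 1.780673, -3.292663, 0.482146)
  k2: at (s, t) = (0.982563, -0.117162), (ds/dtau, dt/dtau) = (-0.369065, 1.792726); Gamma_sss = 1.970285, Gamma_sst = -0.052209, Gamma_stt = 0.935294, Gamma_tss = -0.205593, Gamma_tst = 0.005448, Gamma_ttt = -0.097595; k2 = (-0.369065, 1.792726, -3.343367, 0.348870)
  k3: at (s, t) = (0.980505, -0.116861), (ds/dtau, dt/dtau) = (-0.370333, 1.789394); Gamma_sss = 1.974105, Gamma_sst = -0.052285, Gamma_stt = 0.937789, Gamma_tss = -0.206064, Gamma_tst = 0.005458, Gamma_ttt = -0.097890; k3 = (-0.370333, 1.789394, -3.342775, 0.348930)
  k4: at (s, t) = (0.971215, -0.072209), (ds/dtau, dt/dtau) = (-0.453887, 1.798119); Gamma_sss = 2.008615, Gamma_sst = -0.033186, Gamma_stt = 0.903633, Gamma_tss = -0.127550, Gamma_tst = 0.002107, Gamma_ttt = -0.057382; k4 = (-0.453887, 1.798119, -3.389627, 0.215247)
  Y <- Y + (h/6)(k1 + 2k2 + 2k3 + k4): s = 0.9712, t = -0.0722, ds/dtau = -0.4539, dt/dtau = 1.7981
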